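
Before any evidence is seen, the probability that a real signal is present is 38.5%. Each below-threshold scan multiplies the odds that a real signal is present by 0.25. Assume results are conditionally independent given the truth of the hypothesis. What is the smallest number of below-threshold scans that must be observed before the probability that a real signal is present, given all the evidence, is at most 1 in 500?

Prior odds: 0.385 ÷ 0.615 = 77/123.
Likelihood ratio per below-threshold scan = 0.25.
Target posterior odds = 0.002/0.998 = 1/499.
Require 0.25ⁿ ≤ 1/499 ÷ (77/123) = 123/38423.
0.25⁴ = 0.00390625 is still above 123/38423 but 0.25⁵ = 1/1024 is at or below it, so n = 5.

5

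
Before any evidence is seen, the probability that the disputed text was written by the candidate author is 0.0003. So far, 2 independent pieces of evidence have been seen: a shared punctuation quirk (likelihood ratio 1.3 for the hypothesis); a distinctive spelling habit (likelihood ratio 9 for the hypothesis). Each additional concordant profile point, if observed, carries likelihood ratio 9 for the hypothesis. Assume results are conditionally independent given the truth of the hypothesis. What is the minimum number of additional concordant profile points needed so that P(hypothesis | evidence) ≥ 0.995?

5

Prior odds = 0.0003/0.9997 = 3/9997.
Combined Bayes factor of the evidence already in hand = 1.3 × 9 = 11.7.
Odds after that evidence = (3/9997) × 11.7 = 27/7690.
Target odds = 0.995/0.005 = 199.
Need 9ⁿ ≥ 199 ÷ (27/7690) = 1530310/27.
9⁴ = 6561 falls short of 1530310/27 but 9⁵ = 59049 reaches it, so n = 5.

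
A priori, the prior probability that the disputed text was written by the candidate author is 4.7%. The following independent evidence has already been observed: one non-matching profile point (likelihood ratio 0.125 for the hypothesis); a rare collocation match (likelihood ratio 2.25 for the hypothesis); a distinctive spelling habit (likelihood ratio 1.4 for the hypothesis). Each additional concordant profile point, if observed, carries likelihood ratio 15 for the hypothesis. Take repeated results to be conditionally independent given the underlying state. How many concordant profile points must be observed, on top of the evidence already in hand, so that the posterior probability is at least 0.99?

Prior odds = 0.047/0.953 = 47/953.
Combined Bayes factor of the evidence already in hand = 0.125 × 2.25 × 1.4 = 0.39375.
Odds after that evidence = (47/953) × 0.39375 = 2961/152480.
Target odds = 0.99/0.01 = 99.
Need 15ⁿ ≥ 99 ÷ (2961/152480) = 1677280/329.
15³ = 3375 falls short of 1677280/329 but 15⁴ = 50625 reaches it, so n = 4.

4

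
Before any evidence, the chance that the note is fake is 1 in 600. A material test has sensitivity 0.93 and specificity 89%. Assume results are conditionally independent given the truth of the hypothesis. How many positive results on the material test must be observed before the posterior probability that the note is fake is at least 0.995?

6

Prior odds: (1/600) ÷ (599/600) = 1/599.
False-positive rate = 1 − 0.89 = 0.11; likelihood ratio of a positive = 0.93/0.11 = 93/11.
Target posterior odds = 0.995/0.005 = 199.
Require (93/11)ⁿ ≥ 199 ÷ (1/599) = 119201.
(93/11)⁵ ≈43196.8 falls short of 119201 but (93/11)⁶ ≈365209 reaches it, so n = 6.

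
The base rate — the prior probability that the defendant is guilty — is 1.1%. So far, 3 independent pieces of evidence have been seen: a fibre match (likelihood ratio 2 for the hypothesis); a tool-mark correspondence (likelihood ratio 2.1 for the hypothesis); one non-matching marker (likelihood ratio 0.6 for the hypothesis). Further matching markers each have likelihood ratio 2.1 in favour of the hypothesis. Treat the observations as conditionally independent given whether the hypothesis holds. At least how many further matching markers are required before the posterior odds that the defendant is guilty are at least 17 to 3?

Prior odds = 0.011/0.989 = 11/989.
Combined Bayes factor of the evidence already in hand = 2 × 2.1 × 0.6 = 2.52.
Odds after that evidence = (11/989) × 2.52 = 693/24725.
Target odds = 17/3.
Need 2.1ⁿ ≥ 17/3 ÷ (693/24725) = 420325/2079.
2.1⁷ ≈180.109 falls short of 420325/2079 but 2.1⁸ ≈378.229 reaches it, so n = 8.

8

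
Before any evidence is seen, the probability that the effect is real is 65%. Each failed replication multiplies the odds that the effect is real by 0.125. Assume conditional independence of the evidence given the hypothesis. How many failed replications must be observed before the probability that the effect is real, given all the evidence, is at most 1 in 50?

3

Prior odds: 0.65 ÷ 0.35 = 13/7.
Likelihood ratio per failed replication = 0.125.
Target posterior odds = 0.02/0.98 = 1/49.
Need (13/7) × 0.125ⁿ ≤ 1/49, i.e. 0.125ⁿ ≤ 1/91.
0.125² = 0.015625 is still above 1/91 but 0.125³ = 0.001953125 is at or below it, so n = 3.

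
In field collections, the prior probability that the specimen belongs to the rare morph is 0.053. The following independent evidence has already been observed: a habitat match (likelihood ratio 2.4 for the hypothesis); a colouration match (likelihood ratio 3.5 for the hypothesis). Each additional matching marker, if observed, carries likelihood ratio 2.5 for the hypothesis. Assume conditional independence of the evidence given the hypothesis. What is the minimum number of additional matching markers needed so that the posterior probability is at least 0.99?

Prior odds = 0.053/0.947 = 53/947.
Combined Bayes factor of the evidence already in hand = 2.4 × 3.5 = 8.4.
Odds after that evidence = (53/947) × 8.4 = 2226/4735.
Target odds = 0.99/0.01 = 99.
Need 2.5ⁿ ≥ 99 ÷ (2226/4735) = 156255/742.
2.5⁵ = 97.65625 falls short of 156255/742 but 2.5⁶ = 244.140625 reaches it, so n = 6.

6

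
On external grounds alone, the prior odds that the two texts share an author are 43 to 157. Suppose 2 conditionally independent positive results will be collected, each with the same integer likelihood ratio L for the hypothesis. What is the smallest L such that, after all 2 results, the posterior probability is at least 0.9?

Prior odds = 43/157.
Target odds = 0.9/0.1 = 9.
Need L² ≥ 9 ÷ (43/157) = 1413/43.
5² = 25 < 1413/43 ≤ 36 = 6², so L = 6.

6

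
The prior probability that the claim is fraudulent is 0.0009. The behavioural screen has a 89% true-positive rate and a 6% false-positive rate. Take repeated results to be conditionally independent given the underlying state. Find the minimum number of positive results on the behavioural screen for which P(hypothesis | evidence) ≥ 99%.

5

Prior odds = 0.0009/0.9991 = 9/9991.
Likelihood ratio of a positive result = 0.89/0.06 = 89/6.
Target posterior odds = 0.99/0.01 = 99.
Need (9/9991) × (89/6)ⁿ ≥ 99, i.e. (89/6)ⁿ ≥ 109901.
(89/6)⁴ = 62742241/1296 falls short of 109901 but (89/6)⁵ ≈718115 reaches it, so n = 5.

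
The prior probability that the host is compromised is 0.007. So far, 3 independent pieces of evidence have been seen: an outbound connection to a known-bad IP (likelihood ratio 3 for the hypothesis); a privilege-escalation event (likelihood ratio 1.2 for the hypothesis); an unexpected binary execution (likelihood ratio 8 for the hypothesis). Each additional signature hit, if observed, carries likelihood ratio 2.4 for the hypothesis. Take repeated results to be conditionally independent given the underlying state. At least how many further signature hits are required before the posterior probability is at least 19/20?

Prior odds = 0.007/0.993 = 7/993.
Combined Bayes factor of the evidence already in hand = 3 × 1.2 × 8 = 28.8.
Odds after that evidence = (7/993) × 28.8 = 336/1655.
Target odds = 0.95/0.05 = 19.
Need 2.4ⁿ ≥ 19 ÷ (336/1655) = 31445/336.
2.4⁵ = 79.62624 falls short of 31445/336 but 2.4⁶ = 2985984/15625 reaches it, so n = 6.

6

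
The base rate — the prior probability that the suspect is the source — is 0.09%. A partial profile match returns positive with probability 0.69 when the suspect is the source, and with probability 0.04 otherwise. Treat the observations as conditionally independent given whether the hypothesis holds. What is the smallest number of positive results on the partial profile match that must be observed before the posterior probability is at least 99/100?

5

Prior odds = 0.0009/0.9991 = 9/9991.
Likelihood ratio of a positive result = 0.69/0.04 = 17.25.
Target odds: 0.99 ÷ 0.01 = 99.
Need (9/9991) × 17.25ⁿ ≥ 99, i.e. 17.25ⁿ ≥ 109901.
17.25⁴ = 22667121/256 falls short of 109901 but 17.25⁵ ≈1.52737e+06 reaches it, so n = 5.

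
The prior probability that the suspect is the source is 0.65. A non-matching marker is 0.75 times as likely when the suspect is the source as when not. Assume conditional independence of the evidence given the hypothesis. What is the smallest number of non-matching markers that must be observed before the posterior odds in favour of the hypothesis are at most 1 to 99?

19

Prior odds: 0.65 ÷ 0.35 = 13/7.
Likelihood ratio per non-matching marker = 0.75.
Target odds = 1/99.
Require 0.75ⁿ ≤ 1/99 ÷ (13/7) = 7/1287.
0.75¹⁸ ≈0.00563771 is still above 7/1287 but 0.75¹⁹ ≈0.00422828 is at or below it, so n = 19.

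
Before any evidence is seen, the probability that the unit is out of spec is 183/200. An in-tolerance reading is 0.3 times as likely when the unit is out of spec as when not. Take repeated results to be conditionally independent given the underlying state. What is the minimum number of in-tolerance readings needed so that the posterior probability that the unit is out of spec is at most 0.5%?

Prior odds = 0.915/0.085 = 183/17.
Likelihood ratio per in-tolerance reading = 0.3.
Target odds: 0.005 ÷ 0.995 = 1/199.
Need (183/17) × 0.3ⁿ ≤ 1/199, i.e. 0.3ⁿ ≤ 17/36417.
0.3⁶ = 729/1000000 is still above 17/36417 but 0.3⁷ = 2187/10000000 is at or below it, so n = 7.

7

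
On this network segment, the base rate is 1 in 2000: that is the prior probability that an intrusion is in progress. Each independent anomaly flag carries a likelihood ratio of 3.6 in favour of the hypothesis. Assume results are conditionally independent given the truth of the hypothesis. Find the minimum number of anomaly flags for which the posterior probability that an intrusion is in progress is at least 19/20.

Prior odds: 0.0005 ÷ 0.9995 = 1/1999.
Likelihood ratio per anomaly flag = 3.6.
Target posterior odds = 0.95/0.05 = 19.
Need (1/1999) × 3.6ⁿ ≥ 19, i.e. 3.6ⁿ ≥ 37981.
3.6⁸ ≈28211.1 falls short of 37981 but 3.6⁹ ≈101560 reaches it, so n = 9.

9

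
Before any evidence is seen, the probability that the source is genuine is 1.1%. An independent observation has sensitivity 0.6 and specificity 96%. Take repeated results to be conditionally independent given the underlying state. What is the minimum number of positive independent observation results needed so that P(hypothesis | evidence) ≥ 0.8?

Prior odds: 0.011 ÷ 0.989 = 11/989.
False-positive rate = 1 − 0.96 = 0.04; likelihood ratio of a positive = 0.6/0.04 = 15.
Target odds: 0.8 ÷ 0.2 = 4.
Require 15ⁿ ≥ 4 ÷ (11/989) = 3956/11.
15² = 225 falls short of 3956/11 but 15³ = 3375 reaches it, so n = 3.

3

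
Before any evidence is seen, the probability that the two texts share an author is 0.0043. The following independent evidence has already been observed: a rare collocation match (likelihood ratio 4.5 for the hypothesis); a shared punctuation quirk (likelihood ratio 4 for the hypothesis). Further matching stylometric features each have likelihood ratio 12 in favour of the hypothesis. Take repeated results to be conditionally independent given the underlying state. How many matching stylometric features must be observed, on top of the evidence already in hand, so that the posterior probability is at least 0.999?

4

Prior odds = 0.0043/0.9957 = 43/9957.
Combined Bayes factor of the evidence already in hand = 4.5 × 4 = 18.
Odds after that evidence = (43/9957) × 18 = 258/3319.
Target odds = 0.999/0.001 = 999.
Need 12ⁿ ≥ 999 ÷ (258/3319) = 1105227/86.
12³ = 1728 falls short of 1105227/86 but 12⁴ = 20736 reaches it, so n = 4.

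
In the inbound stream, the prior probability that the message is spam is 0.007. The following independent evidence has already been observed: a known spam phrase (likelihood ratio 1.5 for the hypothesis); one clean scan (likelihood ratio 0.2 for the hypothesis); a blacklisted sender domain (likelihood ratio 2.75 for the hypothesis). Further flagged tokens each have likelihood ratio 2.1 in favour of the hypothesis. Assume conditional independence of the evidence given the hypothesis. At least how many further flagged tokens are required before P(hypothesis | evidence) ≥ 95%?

11

Prior odds = 0.007/0.993 = 7/993.
Combined Bayes factor of the evidence already in hand = 1.5 × 0.2 × 2.75 = 0.825.
Odds after that evidence = (7/993) × 0.825 = 77/13240.
Target odds = 0.95/0.05 = 19.
Need 2.1ⁿ ≥ 19 ÷ (77/13240) = 251560/77.
2.1¹⁰ ≈1667.99 falls short of 251560/77 but 2.1¹¹ ≈3502.78 reaches it, so n = 11.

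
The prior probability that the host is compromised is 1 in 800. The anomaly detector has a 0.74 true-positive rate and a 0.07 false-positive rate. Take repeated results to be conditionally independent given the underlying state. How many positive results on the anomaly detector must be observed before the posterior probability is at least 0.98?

Prior odds = 0.00125/0.99875 = 1/799.
Likelihood ratio of a positive result = 0.74/0.07 = 74/7.
Target posterior odds = 0.98/0.02 = 49.
Need (1/799) × (74/7)ⁿ ≥ 49, i.e. (74/7)ⁿ ≥ 39151.
(74/7)⁴ = 29986576/2401 falls short of 39151 but (74/7)⁵ ≈132029 reaches it, so n = 5.

5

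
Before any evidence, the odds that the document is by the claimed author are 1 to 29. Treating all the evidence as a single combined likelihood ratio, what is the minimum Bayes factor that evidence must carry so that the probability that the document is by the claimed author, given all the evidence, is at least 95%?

Prior odds = 1/29.
Target odds = 0.95/0.05 = 19.
Required Bayes factor = 19 ÷ (1/29) = 551.

551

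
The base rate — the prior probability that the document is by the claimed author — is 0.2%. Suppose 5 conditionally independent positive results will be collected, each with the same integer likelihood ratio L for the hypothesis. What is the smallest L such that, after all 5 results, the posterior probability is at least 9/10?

6

Prior odds = 0.002/0.998 = 1/499.
Target odds = 0.9/0.1 = 9.
Need L⁵ ≥ 9 ÷ (1/499) = 4491.
5⁵ = 3125 < 4491 ≤ 7776 = 6⁵, so L = 6.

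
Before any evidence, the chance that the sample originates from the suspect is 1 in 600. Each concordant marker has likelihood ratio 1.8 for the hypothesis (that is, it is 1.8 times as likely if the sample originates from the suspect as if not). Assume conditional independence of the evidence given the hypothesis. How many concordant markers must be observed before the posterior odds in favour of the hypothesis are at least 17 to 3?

14

Prior odds = (1/600)/(599/600) = 1/599.
Likelihood ratio per concordant marker = 1.8.
Target odds = 17/3.
Need (1/599) × 1.8ⁿ ≥ 17/3, i.e. 1.8ⁿ ≥ 10183/3.
1.8¹³ ≈2082.3 falls short of 10183/3 but 1.8¹⁴ ≈3748.13 reaches it, so n = 14.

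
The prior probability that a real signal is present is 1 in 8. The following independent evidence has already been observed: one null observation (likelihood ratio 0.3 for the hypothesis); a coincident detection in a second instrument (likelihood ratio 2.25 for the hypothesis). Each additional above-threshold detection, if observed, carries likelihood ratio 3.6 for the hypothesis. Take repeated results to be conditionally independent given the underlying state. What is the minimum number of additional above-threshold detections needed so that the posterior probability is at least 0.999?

Prior odds = 0.125/0.875 = 1/7.
Combined Bayes factor of the evidence already in hand = 0.3 × 2.25 = 0.675.
Odds after that evidence = (1/7) × 0.675 = 27/280.
Target odds = 0.999/0.001 = 999.
Need 3.6ⁿ ≥ 999 ÷ (27/280) = 10360.
3.6⁷ = 612220032/78125 falls short of 10360 but 3.6⁸ ≈28211.1 reaches it, so n = 8.

8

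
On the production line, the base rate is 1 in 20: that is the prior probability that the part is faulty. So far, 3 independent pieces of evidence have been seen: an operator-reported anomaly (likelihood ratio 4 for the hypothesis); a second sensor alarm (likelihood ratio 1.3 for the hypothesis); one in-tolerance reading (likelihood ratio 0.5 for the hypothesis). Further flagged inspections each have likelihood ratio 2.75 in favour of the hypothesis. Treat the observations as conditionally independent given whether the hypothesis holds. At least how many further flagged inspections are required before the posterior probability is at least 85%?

4

Prior odds = 0.05/0.95 = 1/19.
Combined Bayes factor of the evidence already in hand = 4 × 1.3 × 0.5 = 2.6.
Odds after that evidence = (1/19) × 2.6 = 13/95.
Target odds = 0.85/0.15 = 17/3.
Need 2.75ⁿ ≥ 17/3 ÷ (13/95) = 1615/39.
2.75³ = 20.796875 falls short of 1615/39 but 2.75⁴ = 57.19140625 reaches it, so n = 4.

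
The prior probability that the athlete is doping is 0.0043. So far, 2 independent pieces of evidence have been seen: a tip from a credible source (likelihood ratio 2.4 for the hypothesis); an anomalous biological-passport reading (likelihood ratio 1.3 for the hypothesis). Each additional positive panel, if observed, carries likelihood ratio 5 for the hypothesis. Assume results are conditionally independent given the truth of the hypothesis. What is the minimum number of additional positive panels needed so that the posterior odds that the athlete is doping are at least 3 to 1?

4

Prior odds = 0.0043/0.9957 = 43/9957.
Combined Bayes factor of the evidence already in hand = 2.4 × 1.3 = 3.12.
Odds after that evidence = (43/9957) × 3.12 = 1118/82975.
Target odds = 3.
Need 5ⁿ ≥ 3 ÷ (1118/82975) = 248925/1118.
5³ = 125 falls short of 248925/1118 but 5⁴ = 625 reaches it, so n = 4.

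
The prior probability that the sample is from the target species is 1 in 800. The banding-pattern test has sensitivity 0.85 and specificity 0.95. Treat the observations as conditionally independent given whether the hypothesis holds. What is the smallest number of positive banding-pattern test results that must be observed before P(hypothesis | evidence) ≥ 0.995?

Prior odds = 0.00125/0.99875 = 1/799.
False-positive rate = 1 − 0.95 = 0.05; likelihood ratio of a positive = 0.85/0.05 = 17.
Target odds: 0.995 ÷ 0.005 = 199.
Require 17ⁿ ≥ 199 ÷ (1/799) = 159001.
17⁴ = 83521 falls short of 159001 but 17⁵ = 1419857 reaches it, so n = 5.

5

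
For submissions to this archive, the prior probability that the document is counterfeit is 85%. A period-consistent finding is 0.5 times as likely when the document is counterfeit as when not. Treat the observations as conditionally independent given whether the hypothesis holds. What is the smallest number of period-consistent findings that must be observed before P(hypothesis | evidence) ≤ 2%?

9

Prior odds: 0.85 ÷ 0.15 = 17/3.
Likelihood ratio per period-consistent finding = 0.5.
Target posterior odds = 0.02/0.98 = 1/49.
Require 0.5ⁿ ≤ 1/49 ÷ (17/3) = 3/833.
0.5⁸ = 0.00390625 is still above 3/833 but 0.5⁹ = 0.001953125 is at or below it, so n = 9.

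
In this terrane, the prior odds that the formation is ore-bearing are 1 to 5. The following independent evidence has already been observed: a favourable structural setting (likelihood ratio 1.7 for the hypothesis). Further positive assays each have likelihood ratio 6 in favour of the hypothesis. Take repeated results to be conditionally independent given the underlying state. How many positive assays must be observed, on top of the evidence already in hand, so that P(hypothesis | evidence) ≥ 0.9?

Prior odds = 0.2.
Bayes factor of the evidence already in hand = 1.7.
Odds after that evidence = 0.2 × 1.7 = 0.34.
Target odds = 0.9/0.1 = 9.
Need 6ⁿ ≥ 9 ÷ 0.34 = 450/17.
6¹ = 6 falls short of 450/17 but 6² = 36 reaches it, so n = 2.

2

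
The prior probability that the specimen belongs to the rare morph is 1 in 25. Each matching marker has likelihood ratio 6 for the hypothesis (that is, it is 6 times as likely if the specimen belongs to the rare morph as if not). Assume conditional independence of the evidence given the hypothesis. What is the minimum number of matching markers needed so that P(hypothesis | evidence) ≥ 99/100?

Prior odds = 0.04/0.96 = 1/24.
Likelihood ratio per matching marker = 6.
Target odds: 0.99 ÷ 0.01 = 99.
Need (1/24) × 6ⁿ ≥ 99, i.e. 6ⁿ ≥ 2376.
6⁴ = 1296 falls short of 2376 but 6⁵ = 7776 reaches it, so n = 5.

5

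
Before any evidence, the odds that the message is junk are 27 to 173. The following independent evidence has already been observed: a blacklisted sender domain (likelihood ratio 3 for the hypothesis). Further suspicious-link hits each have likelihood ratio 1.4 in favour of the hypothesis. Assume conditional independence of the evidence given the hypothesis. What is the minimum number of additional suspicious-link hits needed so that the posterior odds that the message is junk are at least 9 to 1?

9

Prior odds = 27/173.
Bayes factor of the evidence already in hand = 3.
Odds after that evidence = (27/173) × 3 = 81/173.
Target odds = 9.
Need 1.4ⁿ ≥ 9 ÷ (81/173) = 173/9.
1.4⁸ = 5764801/390625 falls short of 173/9 but 1.4⁹ = 40353607/1953125 reaches it, so n = 9.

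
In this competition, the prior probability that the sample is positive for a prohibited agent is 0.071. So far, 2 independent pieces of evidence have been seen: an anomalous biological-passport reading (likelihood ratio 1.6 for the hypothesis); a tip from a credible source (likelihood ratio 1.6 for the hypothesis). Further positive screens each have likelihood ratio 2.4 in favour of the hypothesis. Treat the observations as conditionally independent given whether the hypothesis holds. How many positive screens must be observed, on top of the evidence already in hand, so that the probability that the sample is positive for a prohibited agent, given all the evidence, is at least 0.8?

4

Prior odds = 0.071/0.929 = 71/929.
Combined Bayes factor of the evidence already in hand = 1.6 × 1.6 = 2.56.
Odds after that evidence = (71/929) × 2.56 = 4544/23225.
Target odds = 0.8/0.2 = 4.
Need 2.4ⁿ ≥ 4 ÷ (4544/23225) = 23225/1136.
2.4³ = 13.824 falls short of 23225/1136 but 2.4⁴ = 33.1776 reaches it, so n = 4.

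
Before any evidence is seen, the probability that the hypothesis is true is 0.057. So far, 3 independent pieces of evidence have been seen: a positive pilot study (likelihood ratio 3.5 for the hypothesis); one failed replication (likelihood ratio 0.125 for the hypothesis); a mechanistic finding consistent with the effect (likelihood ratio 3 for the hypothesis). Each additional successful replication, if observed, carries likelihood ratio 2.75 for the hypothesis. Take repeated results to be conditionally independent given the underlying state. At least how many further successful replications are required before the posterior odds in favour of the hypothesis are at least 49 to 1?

Prior odds = 0.057/0.943 = 57/943.
Combined Bayes factor of the evidence already in hand = 3.5 × 0.125 × 3 = 1.3125.
Odds after that evidence = (57/943) × 1.3125 = 1197/15088.
Target odds = 49.
Need 2.75ⁿ ≥ 49 ÷ (1197/15088) = 105616/171.
2.75⁶ = 1771561/4096 falls short of 105616/171 but 2.75⁷ = 19487171/16384 reaches it, so n = 7.

7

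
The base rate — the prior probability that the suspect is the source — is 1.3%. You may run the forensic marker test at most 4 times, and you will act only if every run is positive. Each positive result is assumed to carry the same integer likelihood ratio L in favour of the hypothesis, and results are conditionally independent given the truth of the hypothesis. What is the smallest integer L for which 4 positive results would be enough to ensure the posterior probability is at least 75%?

Prior odds = 0.013/0.987 = 13/987.
Target odds = 0.75/0.25 = 3.
Need L⁴ ≥ 3 ÷ (13/987) = 2961/13.
3⁴ = 81 < 2961/13 ≤ 256 = 4⁴, so L = 4.

4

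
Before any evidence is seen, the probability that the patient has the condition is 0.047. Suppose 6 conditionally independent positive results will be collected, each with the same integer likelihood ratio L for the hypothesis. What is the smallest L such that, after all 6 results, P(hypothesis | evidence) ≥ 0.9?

3

Prior odds = 0.047/0.953 = 47/953.
Target odds = 0.9/0.1 = 9.
Need L⁶ ≥ 9 ÷ (47/953) = 8577/47.
2⁶ = 64 < 8577/47 ≤ 729 = 3⁶, so L = 3.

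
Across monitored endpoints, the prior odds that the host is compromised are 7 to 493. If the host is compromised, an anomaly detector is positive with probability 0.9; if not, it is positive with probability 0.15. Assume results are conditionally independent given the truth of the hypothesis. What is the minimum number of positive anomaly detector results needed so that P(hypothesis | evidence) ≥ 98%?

5

Prior odds = 7/493.
Likelihood ratio of a positive = 0.9/0.15 = 6.
Target posterior odds = 0.98/0.02 = 49.
Require 6ⁿ ≥ 49 ÷ (7/493) = 3451.
6⁴ = 1296 falls short of 3451 but 6⁵ = 7776 reaches it, so n = 5.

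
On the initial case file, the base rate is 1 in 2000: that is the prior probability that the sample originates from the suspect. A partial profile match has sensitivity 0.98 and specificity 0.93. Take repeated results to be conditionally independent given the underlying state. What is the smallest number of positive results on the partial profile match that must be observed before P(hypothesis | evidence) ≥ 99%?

Prior odds = 0.0005/0.9995 = 1/1999.
False-positive rate = 1 − 0.93 = 0.07; likelihood ratio of a positive = 0.98/0.07 = 14.
Target odds: 0.99 ÷ 0.01 = 99.
Require 14ⁿ ≥ 99 ÷ (1/1999) = 197901.
14⁴ = 38416 falls short of 197901 but 14⁵ = 537824 reaches it, so n = 5.

5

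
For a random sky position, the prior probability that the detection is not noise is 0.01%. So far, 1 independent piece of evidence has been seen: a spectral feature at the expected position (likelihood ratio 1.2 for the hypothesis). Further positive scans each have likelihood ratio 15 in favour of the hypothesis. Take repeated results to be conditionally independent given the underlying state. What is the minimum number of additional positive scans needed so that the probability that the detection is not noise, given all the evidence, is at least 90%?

Prior odds = 0.0001/0.9999 = 1/9999.
Bayes factor of the evidence already in hand = 1.2.
Odds after that evidence = (1/9999) × 1.2 = 2/16665.
Target odds = 0.9/0.1 = 9.
Need 15ⁿ ≥ 9 ÷ (2/16665) = 74992.5.
15⁴ = 50625 falls short of 74992.5 but 15⁵ = 759375 reaches it, so n = 5.

5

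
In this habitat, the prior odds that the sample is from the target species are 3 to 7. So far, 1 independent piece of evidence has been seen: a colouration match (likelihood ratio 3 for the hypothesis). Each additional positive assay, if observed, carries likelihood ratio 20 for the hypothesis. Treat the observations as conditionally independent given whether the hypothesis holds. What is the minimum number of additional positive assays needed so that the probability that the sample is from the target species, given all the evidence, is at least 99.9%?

Prior odds = 3/7.
Bayes factor of the evidence already in hand = 3.
Odds after that evidence = (3/7) × 3 = 9/7.
Target odds = 0.999/0.001 = 999.
Need 20ⁿ ≥ 999 ÷ (9/7) = 777.
20² = 400 falls short of 777 but 20³ = 8000 reaches it, so n = 3.

3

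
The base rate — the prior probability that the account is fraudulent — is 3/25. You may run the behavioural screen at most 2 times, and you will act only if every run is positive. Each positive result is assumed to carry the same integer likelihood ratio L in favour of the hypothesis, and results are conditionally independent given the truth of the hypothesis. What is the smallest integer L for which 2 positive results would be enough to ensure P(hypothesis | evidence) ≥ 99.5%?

Prior odds = 0.12/0.88 = 3/22.
Target odds = 0.995/0.005 = 199.
Need L² ≥ 199 ÷ (3/22) = 4378/3.
38² = 1444 < 4378/3 ≤ 1521 = 39², so L = 39.

39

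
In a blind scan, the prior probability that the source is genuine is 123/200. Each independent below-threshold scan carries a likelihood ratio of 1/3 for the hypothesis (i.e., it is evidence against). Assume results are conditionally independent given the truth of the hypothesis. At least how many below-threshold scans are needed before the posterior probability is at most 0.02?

Prior odds = 0.615/0.385 = 123/77.
Likelihood ratio per below-threshold scan = 1/3.
Target posterior odds = 0.02/0.98 = 1/49.
Need (123/77) × (1/3)ⁿ ≤ 1/49, i.e. (1/3)ⁿ ≤ 11/861.
(1/3)³ = 1/27 is still above 11/861 but (1/3)⁴ = 1/81 is at or below it, so n = 4.

4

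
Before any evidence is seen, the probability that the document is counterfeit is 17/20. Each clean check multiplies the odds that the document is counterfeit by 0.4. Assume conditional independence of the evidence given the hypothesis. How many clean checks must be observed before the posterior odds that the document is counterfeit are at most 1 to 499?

9

Prior odds: 0.85 ÷ 0.15 = 17/3.
Likelihood ratio per clean check = 0.4.
Target odds = 1/499.
Require 0.4ⁿ ≤ 1/499 ÷ (17/3) = 3/8483.
0.4⁸ = 256/390625 is still above 3/8483 but 0.4⁹ = 512/1953125 is at or below it, so n = 9.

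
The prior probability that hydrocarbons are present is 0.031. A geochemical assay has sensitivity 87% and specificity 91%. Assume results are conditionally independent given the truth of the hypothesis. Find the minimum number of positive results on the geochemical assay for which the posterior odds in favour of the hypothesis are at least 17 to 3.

Prior odds = 0.031/0.969 = 31/969.
False-positive rate = 1 − 0.91 = 0.09; likelihood ratio of a positive = 0.87/0.09 = 29/3.
Target odds = 17/3.
Require (29/3)ⁿ ≥ 17/3 ÷ (31/969) = 5491/31.
(29/3)² = 841/9 falls short of 5491/31 but (29/3)³ = 24389/27 reaches it, so n = 3.

3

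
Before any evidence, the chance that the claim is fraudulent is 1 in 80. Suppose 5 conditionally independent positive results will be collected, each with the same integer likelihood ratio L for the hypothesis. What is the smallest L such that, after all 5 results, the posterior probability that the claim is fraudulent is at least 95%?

Prior odds = 0.0125/0.9875 = 1/79.
Target odds = 0.95/0.05 = 19.
Need L⁵ ≥ 19 ÷ (1/79) = 1501.
4⁵ = 1024 < 1501 ≤ 3125 = 5⁵, so L = 5.

5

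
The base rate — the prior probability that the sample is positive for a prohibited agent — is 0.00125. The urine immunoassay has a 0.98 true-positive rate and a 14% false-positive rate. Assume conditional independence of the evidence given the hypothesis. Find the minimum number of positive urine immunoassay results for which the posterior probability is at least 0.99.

6

Prior odds: 0.00125 ÷ 0.99875 = 1/799.
Likelihood ratio of a positive result = 0.98/0.14 = 7.
Target posterior odds = 0.99/0.01 = 99.
Require 7ⁿ ≥ 99 ÷ (1/799) = 79101.
7⁵ = 16807 falls short of 79101 but 7⁶ = 117649 reaches it, so n = 6.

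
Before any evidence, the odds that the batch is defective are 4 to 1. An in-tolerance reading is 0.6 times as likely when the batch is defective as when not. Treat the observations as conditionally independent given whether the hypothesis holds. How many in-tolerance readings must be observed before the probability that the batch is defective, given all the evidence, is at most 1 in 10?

8

Prior odds = 4.
Likelihood ratio per in-tolerance reading = 0.6.
Target posterior odds = 0.1/0.9 = 1/9.
Require 0.6ⁿ ≤ 1/9 ÷ 4 = 1/36.
0.6⁷ = 2187/78125 is still above 1/36 but 0.6⁸ = 6561/390625 is at or below it, so n = 8.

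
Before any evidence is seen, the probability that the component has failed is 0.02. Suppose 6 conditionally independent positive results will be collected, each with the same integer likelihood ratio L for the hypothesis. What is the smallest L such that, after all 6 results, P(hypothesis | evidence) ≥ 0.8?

Prior odds = 0.02/0.98 = 1/49.
Target odds = 0.8/0.2 = 4.
Need L⁶ ≥ 4 ÷ (1/49) = 196.
2⁶ = 64 < 196 ≤ 729 = 3⁶, so L = 3.

3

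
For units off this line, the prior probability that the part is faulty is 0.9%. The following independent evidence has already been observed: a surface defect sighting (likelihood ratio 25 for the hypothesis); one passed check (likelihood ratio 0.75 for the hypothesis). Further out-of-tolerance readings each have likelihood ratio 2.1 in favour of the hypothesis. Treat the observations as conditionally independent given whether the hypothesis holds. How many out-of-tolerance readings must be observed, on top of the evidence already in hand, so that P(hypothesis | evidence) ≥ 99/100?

Prior odds = 0.009/0.991 = 9/991.
Combined Bayes factor of the evidence already in hand = 25 × 0.75 = 18.75.
Odds after that evidence = (9/991) × 18.75 = 675/3964.
Target odds = 0.99/0.01 = 99.
Need 2.1ⁿ ≥ 99 ÷ (675/3964) = 43604/75.
2.1⁸ ≈378.229 falls short of 43604/75 but 2.1⁹ ≈794.28 reaches it, so n = 9.

9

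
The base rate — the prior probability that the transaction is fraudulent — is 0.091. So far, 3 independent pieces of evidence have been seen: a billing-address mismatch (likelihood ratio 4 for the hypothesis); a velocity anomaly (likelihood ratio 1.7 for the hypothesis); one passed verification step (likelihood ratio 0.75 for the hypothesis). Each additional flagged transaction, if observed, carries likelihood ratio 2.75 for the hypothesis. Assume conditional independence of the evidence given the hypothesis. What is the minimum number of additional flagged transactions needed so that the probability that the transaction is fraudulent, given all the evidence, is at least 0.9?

Prior odds = 0.091/0.909 = 91/909.
Combined Bayes factor of the evidence already in hand = 4 × 1.7 × 0.75 = 5.1.
Odds after that evidence = (91/909) × 5.1 = 1547/3030.
Target odds = 0.9/0.1 = 9.
Need 2.75ⁿ ≥ 9 ÷ (1547/3030) = 27270/1547.
2.75² = 7.5625 falls short of 27270/1547 but 2.75³ = 20.796875 reaches it, so n = 3.

3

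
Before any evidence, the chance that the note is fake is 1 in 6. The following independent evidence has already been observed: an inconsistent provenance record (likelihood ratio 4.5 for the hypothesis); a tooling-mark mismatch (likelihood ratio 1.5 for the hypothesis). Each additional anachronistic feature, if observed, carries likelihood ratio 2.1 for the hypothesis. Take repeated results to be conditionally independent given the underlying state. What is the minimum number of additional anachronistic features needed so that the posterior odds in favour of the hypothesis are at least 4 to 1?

Prior odds = (1/6)/(5/6) = 0.2.
Combined Bayes factor of the evidence already in hand = 4.5 × 1.5 = 6.75.
Odds after that evidence = 0.2 × 6.75 = 1.35.
Target odds = 4.
Need 2.1ⁿ ≥ 4 ÷ 1.35 = 80/27.
2.1¹ = 2.1 falls short of 80/27 but 2.1² = 4.41 reaches it, so n = 2.

2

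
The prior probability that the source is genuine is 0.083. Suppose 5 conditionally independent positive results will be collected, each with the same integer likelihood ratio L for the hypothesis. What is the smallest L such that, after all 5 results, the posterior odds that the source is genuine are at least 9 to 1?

Prior odds = 0.083/0.917 = 83/917.
Target odds = 9.
Need L⁵ ≥ 9 ÷ (83/917) = 8253/83.
2⁵ = 32 < 8253/83 ≤ 243 = 3⁵, so L = 3.

3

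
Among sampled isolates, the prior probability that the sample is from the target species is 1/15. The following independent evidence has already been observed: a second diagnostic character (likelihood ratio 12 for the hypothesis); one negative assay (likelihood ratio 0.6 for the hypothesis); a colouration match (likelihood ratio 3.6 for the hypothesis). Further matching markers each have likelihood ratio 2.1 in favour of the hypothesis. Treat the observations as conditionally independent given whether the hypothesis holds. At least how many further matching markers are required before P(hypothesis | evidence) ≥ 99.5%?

7

Prior odds = (1/15)/(14/15) = 1/14.
Combined Bayes factor of the evidence already in hand = 12 × 0.6 × 3.6 = 25.92.
Odds after that evidence = (1/14) × 25.92 = 324/175.
Target odds = 0.995/0.005 = 199.
Need 2.1ⁿ ≥ 199 ÷ (324/175) = 34825/324.
2.1⁶ = 85766121/1000000 falls short of 34825/324 but 2.1⁷ ≈180.109 reaches it, so n = 7.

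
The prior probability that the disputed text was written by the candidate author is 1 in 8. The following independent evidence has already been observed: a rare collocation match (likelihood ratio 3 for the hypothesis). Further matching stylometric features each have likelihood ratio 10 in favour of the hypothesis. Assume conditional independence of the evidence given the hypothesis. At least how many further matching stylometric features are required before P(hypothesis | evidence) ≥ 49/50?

Prior odds = 0.125/0.875 = 1/7.
Bayes factor of the evidence already in hand = 3.
Odds after that evidence = (1/7) × 3 = 3/7.
Target odds = 0.98/0.02 = 49.
Need 10ⁿ ≥ 49 ÷ (3/7) = 343/3.
10² = 100 falls short of 343/3 but 10³ = 1000 reaches it, so n = 3.

3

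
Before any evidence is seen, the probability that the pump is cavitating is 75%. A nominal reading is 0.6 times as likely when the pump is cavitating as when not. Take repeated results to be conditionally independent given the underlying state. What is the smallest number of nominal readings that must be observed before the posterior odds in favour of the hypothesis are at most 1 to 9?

Prior odds = 0.75/0.25 = 3.
Likelihood ratio per nominal reading = 0.6.
Target odds = 1/9.
Need 3 × 0.6ⁿ ≤ 1/9, i.e. 0.6ⁿ ≤ 1/27.
0.6⁶ = 729/15625 is still above 1/27 but 0.6⁷ = 2187/78125 is at or below it, so n = 7.

7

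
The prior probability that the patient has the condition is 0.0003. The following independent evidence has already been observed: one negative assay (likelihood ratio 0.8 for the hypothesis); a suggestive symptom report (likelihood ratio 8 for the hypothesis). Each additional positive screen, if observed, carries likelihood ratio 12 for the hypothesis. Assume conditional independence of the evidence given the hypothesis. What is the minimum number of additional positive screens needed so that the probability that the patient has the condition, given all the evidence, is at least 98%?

5

Prior odds = 0.0003/0.9997 = 3/9997.
Combined Bayes factor of the evidence already in hand = 0.8 × 8 = 6.4.
Odds after that evidence = (3/9997) × 6.4 = 96/49985.
Target odds = 0.98/0.02 = 49.
Need 12ⁿ ≥ 49 ÷ (96/49985) = 2449265/96.
12⁴ = 20736 falls short of 2449265/96 but 12⁵ = 248832 reaches it, so n = 5.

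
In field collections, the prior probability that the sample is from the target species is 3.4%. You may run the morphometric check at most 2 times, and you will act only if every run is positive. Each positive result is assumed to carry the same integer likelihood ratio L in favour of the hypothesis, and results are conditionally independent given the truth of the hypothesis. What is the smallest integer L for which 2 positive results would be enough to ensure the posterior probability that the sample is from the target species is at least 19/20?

Prior odds = 0.034/0.966 = 17/483.
Target odds = 0.95/0.05 = 19.
Need L² ≥ 19 ÷ (17/483) = 9177/17.
23² = 529 < 9177/17 ≤ 576 = 24², so L = 24.

24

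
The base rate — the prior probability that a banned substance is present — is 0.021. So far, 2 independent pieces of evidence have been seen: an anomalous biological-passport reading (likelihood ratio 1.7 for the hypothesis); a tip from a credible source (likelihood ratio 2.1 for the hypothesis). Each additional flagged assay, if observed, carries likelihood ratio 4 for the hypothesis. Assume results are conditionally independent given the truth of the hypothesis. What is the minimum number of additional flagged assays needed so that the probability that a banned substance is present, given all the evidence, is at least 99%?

Prior odds = 0.021/0.979 = 21/979.
Combined Bayes factor of the evidence already in hand = 1.7 × 2.1 = 3.57.
Odds after that evidence = (21/979) × 3.57 = 7497/97900.
Target odds = 0.99/0.01 = 99.
Need 4ⁿ ≥ 99 ÷ (7497/97900) = 1076900/833.
4⁵ = 1024 falls short of 1076900/833 but 4⁶ = 4096 reaches it, so n = 6.

6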